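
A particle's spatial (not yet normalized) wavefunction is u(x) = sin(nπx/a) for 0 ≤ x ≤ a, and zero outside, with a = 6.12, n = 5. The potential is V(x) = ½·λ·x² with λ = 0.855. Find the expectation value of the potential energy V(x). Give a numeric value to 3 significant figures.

5.30

⟨V⟩ = ∫ V(x)·|u|² dx / ∫|u|² dx.
With sin²θ = (1 − cos2θ)/2 on 0 ≤ x ≤ a: ∫sin²(nπx/a) dx = a/2, ∫x·sin²(nπx/a) dx = a²/4, ∫x²·sin²(nπx/a) dx = a³·(1/6 − 1/(4n²π²)); higher powers xᵏ the same way, integrating xᵏ·cos(2nπx/a) by parts.
State is unnormalized: ∫|u|² dx = 3.0600, and ∫u*·V(x)·u dx = 16.233, so ⟨V⟩ = 16.233 / 3.0600.
⟨V⟩ = 5.3048.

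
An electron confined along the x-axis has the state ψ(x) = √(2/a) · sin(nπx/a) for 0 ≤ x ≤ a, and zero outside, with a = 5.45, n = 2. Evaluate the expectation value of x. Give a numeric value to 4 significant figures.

2.725

⟨x⟩ = ∫ x·|ψ|² dx (integrals over the domain).
With sin²θ = (1 − cos2θ)/2 on 0 ≤ x ≤ a: ∫sin²(nπx/a) dx = a/2, ∫x·sin²(nπx/a) dx = a²/4, ∫x²·sin²(nπx/a) dx = a³·(1/6 − 1/(4n²π²)); higher powers xᵏ the same way, integrating xᵏ·cos(2nπx/a) by parts.
⟨x⟩ = 2.7250.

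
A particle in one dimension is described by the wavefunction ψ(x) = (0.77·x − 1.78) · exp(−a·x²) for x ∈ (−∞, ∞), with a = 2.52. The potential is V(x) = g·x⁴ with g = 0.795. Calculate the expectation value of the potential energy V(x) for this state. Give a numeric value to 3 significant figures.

⟨V⟩ = ∫ V(x)·|ψ|² dx / ∫|ψ|² dx.
Expand each integrand as polynomial × e^(−2ax²) and use ∫x^(2j)·e^(−2ax²) dx = (2j−1)!!/(4a)^j · √(π/(2a)), odd powers → 0; here √(π/(2a)) = 0.78951.
State is unnormalized: ∫|ψ|² dx = 2.5479, and ∫ψ*·V(x)·ψ dx = 0.064168, so ⟨V⟩ = 0.064168 / 2.5479.
⟨V⟩ = 0.025184.

0.0252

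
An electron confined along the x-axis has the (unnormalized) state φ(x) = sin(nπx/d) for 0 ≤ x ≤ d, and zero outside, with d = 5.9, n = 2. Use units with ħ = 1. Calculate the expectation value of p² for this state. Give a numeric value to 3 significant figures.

p² φ = −ħ² d²φ/dx²; ⟨p²⟩ = −ħ² ∫ φ*·φ'' dx / ∫|φ|² dx.
d/dx sin(nπx/d) = (nπ/d)·cos(nπx/d) and d²/dx² sin(nπx/d) = −(nπ/d)²·sin(nπx/d); on 0 ≤ x ≤ d, ∫sin²(nπx/d) dx = d/2 and ∫sin(nπx/d)·cos(nπx/d) dx = 0.
State is unnormalized: ∫|φ|² dx = 2.9500, and ∫φ*·(−ħ² φ'') dx = 3.3456, so ⟨p²⟩ = 3.3456 / 2.9500.
⟨p²⟩ = 1.1341.

1.13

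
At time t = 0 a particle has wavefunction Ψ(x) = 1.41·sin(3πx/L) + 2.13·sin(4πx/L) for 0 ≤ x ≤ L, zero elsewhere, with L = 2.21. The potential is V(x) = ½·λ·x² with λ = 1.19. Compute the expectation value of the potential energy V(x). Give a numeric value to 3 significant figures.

0.426

⟨V⟩ = ∫ V(x)·|Ψ|² dx / ∫|Ψ|² dx.
On 0 ≤ x ≤ L (j ≠ l): ∫sin²(jπx/L) dx = L/2, ∫sin(jπx/L)·sin(lπx/L) dx = 0; diagonal moments ∫x·sin²(jπx/L) dx = L²/4, ∫x²·sin²(jπx/L) dx = L³·(1/6 − 1/(4j²π²)); cross terms ∫x·sin(jπx/L)·sin(lπx/L) dx = 0 for j + l even and −4jlL²/(π²(j² − l²)²) for j + l odd, ∫x²·sin(jπx/L)·sin(lπx/L) dx = (−1)^(j+l)·4jlL³/(π²(j² − l²)²); higher powers the same way via product-to-sum and parts.
State is unnormalized: ∫|Ψ|² dx = 7.2101, and ∫Ψ*·V(x)·Ψ dx = 3.0734, so ⟨V⟩ = 3.0734 / 7.2101.
⟨V⟩ = 0.42626.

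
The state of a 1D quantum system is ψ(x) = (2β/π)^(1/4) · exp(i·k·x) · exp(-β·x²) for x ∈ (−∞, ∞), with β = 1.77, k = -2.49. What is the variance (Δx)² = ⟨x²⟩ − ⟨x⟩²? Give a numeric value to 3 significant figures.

Compute ⟨x⟩ and ⟨x²⟩ separately, then (Δx)² = ⟨x²⟩ − ⟨x⟩².
Gaussian moments: ∫x^(2j)·e^(−2βx²) dx = (2j−1)!!/(4β)^j · √(π/(2β)), odd powers integrate to 0; here √(π/(2β)) = 0.94205.
⟨x⟩ = 0.0000 and ⟨x²⟩ = 0.14124.
(Δx)² = 0.14124 − (0.0000)² = 0.14124.

0.141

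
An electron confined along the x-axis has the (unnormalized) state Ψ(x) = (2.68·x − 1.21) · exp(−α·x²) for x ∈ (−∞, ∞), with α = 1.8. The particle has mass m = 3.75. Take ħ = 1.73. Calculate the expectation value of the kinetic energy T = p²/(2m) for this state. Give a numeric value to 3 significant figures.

1.30

T = −(ħ²/2m) d²/dx², so ⟨T⟩ = −(ħ²/2m) ∫ Ψ*·Ψ'' dx / ∫|Ψ|² dx; with m = 3.75.
Expand each integrand as polynomial × e^(−2αx²) and use ∫x^(2j)·e^(−2αx²) dx = (2j−1)!!/(4α)^j · √(π/(2α)), odd powers → 0; here √(π/(2α)) = 0.93417. Differentiate with the product rule, d/dx e^(−αx²) = −2αx·e^(−αx²).
State is unnormalized: ∫|Ψ|² dx = 2.2996, and ∫Ψ*·(−ħ²/2m · Ψ'') dx = 2.9905, so ⟨T⟩ = 2.9905 / 2.2996.
⟨T⟩ = 1.3005.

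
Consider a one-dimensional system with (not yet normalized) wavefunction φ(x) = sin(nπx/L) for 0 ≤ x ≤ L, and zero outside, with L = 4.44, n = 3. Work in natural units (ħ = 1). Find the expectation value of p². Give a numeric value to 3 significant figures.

p² φ = −ħ² d²φ/dx²; ⟨p²⟩ = −ħ² ∫ φ*·φ'' dx / ∫|φ|² dx.
d/dx sin(nπx/L) = (nπ/L)·cos(nπx/L) and d²/dx² sin(nπx/L) = −(nπ/L)²·sin(nπx/L); on 0 ≤ x ≤ L, ∫sin²(nπx/L) dx = L/2 and ∫sin(nπx/L)·cos(nπx/L) dx = 0.
State is unnormalized: ∫|φ|² dx = 2.2200, and ∫φ*·(−ħ² φ'') dx = 10.003, so ⟨p²⟩ = 10.003 / 2.2200.
⟨p²⟩ = 4.5058.

4.51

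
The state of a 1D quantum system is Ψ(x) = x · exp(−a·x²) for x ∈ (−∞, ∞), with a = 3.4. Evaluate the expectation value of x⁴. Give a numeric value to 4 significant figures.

⟨x⁴⟩ = ∫ x⁴·|Ψ|² dx / ∫|Ψ|² dx (integrals over the domain).
Expand each integrand as polynomial × e^(−2ax²) and use ∫x^(2j)·e^(−2ax²) dx = (2j−1)!!/(4a)^j · √(π/(2a)), odd powers → 0; here √(π/(2a)) = 0.67971.
State is unnormalized: ∫|Ψ|² dx = 0.049978, and ∫Ψ*·x⁴·Ψ dx = 0.0040532, so ⟨x⁴⟩ = 0.0040532 / 0.049978.
⟨x⁴⟩ = 0.081099.

0.08110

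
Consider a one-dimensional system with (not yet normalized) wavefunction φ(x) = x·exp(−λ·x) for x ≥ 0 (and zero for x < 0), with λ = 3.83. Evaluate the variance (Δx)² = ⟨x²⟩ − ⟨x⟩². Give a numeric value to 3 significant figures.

Compute ⟨x⟩ and ⟨x²⟩ separately, then (Δx)² = ⟨x²⟩ − ⟨x⟩².
Every integrand reduces to terms xʲ·e^(−2λx) on [0, ∞); use ∫₀^∞ xʲ·e^(−2λx) dx = j!/(2λ)^(j+1).
Normalization: ∫|φ|² dx = 0.0044498.
⟨x⟩ = 0.39164 and ⟨x²⟩ = 0.20451.
(Δx)² = 0.20451 − (0.39164)² = 0.051129.

0.0511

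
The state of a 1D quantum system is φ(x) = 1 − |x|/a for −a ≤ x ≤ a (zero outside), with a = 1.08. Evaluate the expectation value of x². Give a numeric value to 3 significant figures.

0.117

⟨x²⟩ = ∫ x²·|φ|² dx / ∫|φ|² dx (integrals over the domain).
φ is even, so ∫ over [−a, a] = 2∫₀ᵃ with φ = 1 − x/a there: ∫₀ᵃ (1 − x/a)² dx = a/3, ∫₀ᵃ x²(1 − x/a)² dx = a³/30, ∫₀ᵃ x⁴(1 − x/a)² dx = a⁵/105.
State is unnormalized: ∫|φ|² dx = 0.72000, and ∫φ*·x²·φ dx = 0.083981, so ⟨x²⟩ = 0.083981 / 0.72000.
⟨x²⟩ = 0.11664.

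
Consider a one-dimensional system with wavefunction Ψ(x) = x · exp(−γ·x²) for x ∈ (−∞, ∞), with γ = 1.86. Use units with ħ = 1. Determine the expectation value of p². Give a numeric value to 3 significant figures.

5.58

p² Ψ = −ħ² d²Ψ/dx²; ⟨p²⟩ = −ħ² ∫ Ψ*·Ψ'' dx / ∫|Ψ|² dx.
Expand each integrand as polynomial × e^(−2γx²) and use ∫x^(2j)·e^(−2γx²) dx = (2j−1)!!/(4γ)^j · √(π/(2γ)), odd powers → 0; here √(π/(2γ)) = 0.91897. Differentiate with the product rule, d/dx e^(−γx²) = −2γx·e^(−γx²).
State is unnormalized: ∫|Ψ|² dx = 0.12352, and ∫Ψ*·(−ħ² Ψ'') dx = 0.68923, so ⟨p²⟩ = 0.68923 / 0.12352.
⟨p²⟩ = 5.5800.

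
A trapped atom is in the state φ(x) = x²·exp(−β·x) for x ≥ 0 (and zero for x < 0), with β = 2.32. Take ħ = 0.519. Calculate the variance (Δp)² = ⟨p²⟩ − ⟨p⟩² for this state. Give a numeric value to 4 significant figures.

0.4833

Compute ⟨p⟩ and ⟨p²⟩ separately; (Δp)² = ⟨p²⟩ − ⟨p⟩².
Differentiate x²·exp(−β·x) with the product rule; every integrand then reduces to terms xʲ·e^(−2βx) on [0, ∞), with ∫₀^∞ xʲ·e^(−2βx) dx = j!/(2β)^(j+1).
Normalization: ∫|φ|² dx = 0.011159.
⟨p⟩ = 0.0000 and ⟨p²⟩ = 0.48327.
(Δp)² = 0.48327 − (0.0000)² = 0.48327.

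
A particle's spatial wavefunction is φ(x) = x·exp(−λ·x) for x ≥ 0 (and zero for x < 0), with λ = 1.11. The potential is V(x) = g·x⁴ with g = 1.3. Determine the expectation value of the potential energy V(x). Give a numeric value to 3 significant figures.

19.3

⟨V⟩ = ∫ V(x)·|φ|² dx / ∫|φ|² dx.
Every integrand reduces to terms xʲ·e^(−2λx) on [0, ∞); use ∫₀^∞ xʲ·e^(−2λx) dx = j!/(2λ)^(j+1).
State is unnormalized: ∫|φ|² dx = 0.18280, and ∫φ*·V(x)·φ dx = 3.5221, so ⟨V⟩ = 3.5221 / 0.18280.
⟨V⟩ = 19.268.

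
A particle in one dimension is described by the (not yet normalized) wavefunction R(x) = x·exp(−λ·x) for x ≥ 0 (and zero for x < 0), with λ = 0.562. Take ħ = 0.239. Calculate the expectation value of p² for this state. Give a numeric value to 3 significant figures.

0.0180

p² R = −ħ² d²R/dx²; ⟨p²⟩ = −ħ² ∫ R*·R'' dx / ∫|R|² dx.
Differentiate x·exp(−λ·x) with the product rule; every integrand then reduces to terms xʲ·e^(−2λx) on [0, ∞), with ∫₀^∞ xʲ·e^(−2λx) dx = j!/(2λ)^(j+1).
State is unnormalized: ∫|R|² dx = 1.4084, and ∫R*·(−ħ² R'') dx = 0.025410, so ⟨p²⟩ = 0.025410 / 1.4084.
⟨p²⟩ = 0.018041.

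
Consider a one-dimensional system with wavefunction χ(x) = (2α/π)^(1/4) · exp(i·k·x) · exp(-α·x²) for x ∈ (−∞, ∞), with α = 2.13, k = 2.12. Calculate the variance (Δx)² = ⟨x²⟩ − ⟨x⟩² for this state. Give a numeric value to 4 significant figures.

0.1174

Compute ⟨x⟩ and ⟨x²⟩ separately, then (Δx)² = ⟨x²⟩ − ⟨x⟩².
Gaussian moments: ∫x^(2j)·e^(−2αx²) dx = (2j−1)!!/(4α)^j · √(π/(2α)), odd powers integrate to 0; here √(π/(2α)) = 0.85876.
⟨x⟩ = 0.0000 and ⟨x²⟩ = 0.11737.
(Δx)² = 0.11737 − (0.0000)² = 0.11737.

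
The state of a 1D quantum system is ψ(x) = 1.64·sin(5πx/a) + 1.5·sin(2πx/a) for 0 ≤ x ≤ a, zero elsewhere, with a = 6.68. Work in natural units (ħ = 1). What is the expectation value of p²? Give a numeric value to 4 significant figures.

p² ψ = −ħ² d²ψ/dx²; ⟨p²⟩ = −ħ² ∫ ψ*·ψ'' dx / ∫|ψ|² dx.
d²/dx² sin(jπx/a) = −(jπ/a)²·sin(jπx/a); on 0 ≤ x ≤ a, ∫sin²(jπx/a) dx = a/2 and ∫sin(jπx/a)·sin(lπx/a) dx = 0 for j ≠ l, so only diagonal terms survive in ∫|ψ|² and ∫ψ·ψ″; ∫ψ·ψ′ dx = [ψ²/2] between the walls = 0.
State is unnormalized: ∫|ψ|² dx = 16.498, and ∫ψ*·(−ħ² ψ'') dx = 56.322, so ⟨p²⟩ = 56.322 / 16.498.
⟨p²⟩ = 3.4138.

3.414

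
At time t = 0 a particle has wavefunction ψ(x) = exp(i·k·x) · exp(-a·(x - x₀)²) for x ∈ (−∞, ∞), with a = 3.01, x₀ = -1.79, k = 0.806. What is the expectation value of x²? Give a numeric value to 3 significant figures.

3.29

⟨x²⟩ = ∫ x²·|ψ|² dx / ∫|ψ|² dx (integrals over the domain).
Gaussian moments (u = x − x₀): ∫u^(2j)·e^(−2au²) du = (2j−1)!!/(4a)^j · √(π/(2a)), odd powers integrate to 0; here √(π/(2a)) = 0.72240.
State is unnormalized: ∫|ψ|² dx = 0.72240, and ∫ψ*·x²·ψ dx = 2.3746, so ⟨x²⟩ = 2.3746 / 0.72240.
⟨x²⟩ = 3.2872.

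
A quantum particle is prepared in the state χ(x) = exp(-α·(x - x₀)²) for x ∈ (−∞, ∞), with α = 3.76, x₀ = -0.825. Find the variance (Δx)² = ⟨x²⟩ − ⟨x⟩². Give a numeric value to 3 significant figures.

Compute ⟨x⟩ and ⟨x²⟩ separately, then (Δx)² = ⟨x²⟩ − ⟨x⟩².
Gaussian moments (u = x − x₀): ∫u^(2j)·e^(−2αu²) du = (2j−1)!!/(4α)^j · √(π/(2α)), odd powers integrate to 0; here √(π/(2α)) = 0.64635.
Normalization: ∫|χ|² dx = 0.64635.
⟨x⟩ = -0.82500 and ⟨x²⟩ = 0.74711.
(Δx)² = 0.74711 − (-0.82500)² = 0.066489.

0.0665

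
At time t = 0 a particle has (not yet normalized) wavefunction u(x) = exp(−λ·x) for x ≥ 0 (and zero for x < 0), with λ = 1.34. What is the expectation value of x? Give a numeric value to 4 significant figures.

0.3731

⟨x⟩ = ∫ x·|u|² dx / ∫|u|² dx (integrals over the domain).
Every integrand reduces to terms xʲ·e^(−2λx) on [0, ∞); use ∫₀^∞ xʲ·e^(−2λx) dx = j!/(2λ)^(j+1).
State is unnormalized: ∫|u|² dx = 0.37313, and ∫u*·x·u dx = 0.13923, so ⟨x⟩ = 0.13923 / 0.37313.
⟨x⟩ = 0.37313.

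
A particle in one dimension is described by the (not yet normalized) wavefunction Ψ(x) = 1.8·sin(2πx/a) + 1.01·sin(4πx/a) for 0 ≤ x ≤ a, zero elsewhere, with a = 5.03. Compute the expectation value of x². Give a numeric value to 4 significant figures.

9.143

⟨x²⟩ = ∫ x²·|Ψ|² dx / ∫|Ψ|² dx (integrals over the domain).
On 0 ≤ x ≤ a (j ≠ l): ∫sin²(jπx/a) dx = a/2, ∫sin(jπx/a)·sin(lπx/a) dx = 0; diagonal moments ∫x·sin²(jπx/a) dx = a²/4, ∫x²·sin²(jπx/a) dx = a³·(1/6 − 1/(4j²π²)); cross terms ∫x·sin(jπx/a)·sin(lπx/a) dx = 0 for j + l even and −4jla²/(π²(j² − l²)²) for j + l odd, ∫x²·sin(jπx/a)·sin(lπx/a) dx = (−1)^(j+l)·4jla³/(π²(j² − l²)²); higher powers the same way via product-to-sum and parts.
State is unnormalized: ∫|Ψ|² dx = 10.714, and ∫Ψ*·x²·Ψ dx = 97.961, so ⟨x²⟩ = 97.961 / 10.714.
⟨x²⟩ = 9.1432.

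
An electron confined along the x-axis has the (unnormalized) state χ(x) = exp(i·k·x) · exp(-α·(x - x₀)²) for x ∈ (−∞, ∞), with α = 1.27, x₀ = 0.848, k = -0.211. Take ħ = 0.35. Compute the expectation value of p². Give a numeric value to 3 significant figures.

p² χ = −ħ² d²χ/dx²; ⟨p²⟩ = −ħ² ∫ χ*·χ'' dx / ∫|χ|² dx.
Gaussian moments (u = x − x₀): ∫u^(2j)·e^(−2αu²) du = (2j−1)!!/(4α)^j · √(π/(2α)), odd powers integrate to 0; here √(π/(2α)) = 1.1121. Derivatives: χ′ = (ik − 2αu)·χ, χ″ = ((ik − 2αu)² − 2α)·χ; the odd-in-u pieces drop out.
State is unnormalized: ∫|χ|² dx = 1.1121, and ∫χ*·(−ħ² χ'') dx = 0.17909, so ⟨p²⟩ = 0.17909 / 1.1121.
⟨p²⟩ = 0.16103.

0.161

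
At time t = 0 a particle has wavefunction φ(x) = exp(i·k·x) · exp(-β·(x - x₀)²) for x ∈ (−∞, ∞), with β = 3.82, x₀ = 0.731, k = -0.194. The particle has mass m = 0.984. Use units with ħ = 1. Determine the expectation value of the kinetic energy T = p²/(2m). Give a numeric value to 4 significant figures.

T = −(ħ²/2m) d²/dx², so ⟨T⟩ = −(ħ²/2m) ∫ φ*·φ'' dx / ∫|φ|² dx; with m = 0.984.
Gaussian moments (u = x − x₀): ∫u^(2j)·e^(−2βu²) du = (2j−1)!!/(4β)^j · √(π/(2β)), odd powers integrate to 0; here √(π/(2β)) = 0.64125. Derivatives: φ′ = (ik − 2βu)·φ, φ″ = ((ik − 2βu)² − 2β)·φ; the odd-in-u pieces drop out.
State is unnormalized: ∫|φ|² dx = 0.64125, and ∫φ*·(−ħ²/2m · φ'') dx = 1.2570, so ⟨T⟩ = 1.2570 / 0.64125.
⟨T⟩ = 1.9602.

1.960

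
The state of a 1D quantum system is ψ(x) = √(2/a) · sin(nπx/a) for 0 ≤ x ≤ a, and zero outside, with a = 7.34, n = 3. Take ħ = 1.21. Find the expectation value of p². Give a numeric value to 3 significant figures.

p² ψ = −ħ² d²ψ/dx²; ⟨p²⟩ = −ħ² ∫ ψ*·ψ'' dx.
d/dx sin(nπx/a) = (nπ/a)·cos(nπx/a) and d²/dx² sin(nπx/a) = −(nπ/a)²·sin(nπx/a); on 0 ≤ x ≤ a, ∫sin²(nπx/a) dx = a/2 and ∫sin(nπx/a)·cos(nπx/a) dx = 0.
⟨p²⟩ = 2.4139.

2.41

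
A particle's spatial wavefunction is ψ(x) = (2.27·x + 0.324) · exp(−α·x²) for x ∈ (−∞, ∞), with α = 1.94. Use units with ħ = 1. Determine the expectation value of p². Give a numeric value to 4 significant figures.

5.290

p² ψ = −ħ² d²ψ/dx²; ⟨p²⟩ = −ħ² ∫ ψ*·ψ'' dx / ∫|ψ|² dx.
Expand each integrand as polynomial × e^(−2αx²) and use ∫x^(2j)·e^(−2αx²) dx = (2j−1)!!/(4α)^j · √(π/(2α)), odd powers → 0; here √(π/(2α)) = 0.89983. Differentiate with the product rule, d/dx e^(−αx²) = −2αx·e^(−αx²).
State is unnormalized: ∫|ψ|² dx = 0.69198, and ∫ψ*·(−ħ² ψ'') dx = 3.6608, so ⟨p²⟩ = 3.6608 / 0.69198.
⟨p²⟩ = 5.2903.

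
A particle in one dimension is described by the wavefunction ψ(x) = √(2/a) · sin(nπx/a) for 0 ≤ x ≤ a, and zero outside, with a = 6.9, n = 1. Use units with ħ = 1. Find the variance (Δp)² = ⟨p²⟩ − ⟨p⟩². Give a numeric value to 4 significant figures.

Compute ⟨p⟩ and ⟨p²⟩ separately; (Δp)² = ⟨p²⟩ − ⟨p⟩².
d/dx sin(nπx/a) = (nπ/a)·cos(nπx/a) and d²/dx² sin(nπx/a) = −(nπ/a)²·sin(nπx/a); on 0 ≤ x ≤ a, ∫sin²(nπx/a) dx = a/2 and ∫sin(nπx/a)·cos(nπx/a) dx = 0.
⟨p⟩ = 0.0000 and ⟨p²⟩ = 0.20730.
(Δp)² = 0.20730 − (0.0000)² = 0.20730.

0.2073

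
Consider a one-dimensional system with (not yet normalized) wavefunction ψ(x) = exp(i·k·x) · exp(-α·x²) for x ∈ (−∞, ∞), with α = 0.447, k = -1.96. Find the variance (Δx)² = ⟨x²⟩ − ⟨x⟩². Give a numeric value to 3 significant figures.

Compute ⟨x⟩ and ⟨x²⟩ separately, then (Δx)² = ⟨x²⟩ − ⟨x⟩².
Gaussian moments: ∫x^(2j)·e^(−2αx²) dx = (2j−1)!!/(4α)^j · √(π/(2α)), odd powers integrate to 0; here √(π/(2α)) = 1.8746.
Normalization: ∫|ψ|² dx = 1.8746.
⟨x⟩ = 0.0000 and ⟨x²⟩ = 0.55928.
(Δx)² = 0.55928 − (0.0000)² = 0.55928.

0.559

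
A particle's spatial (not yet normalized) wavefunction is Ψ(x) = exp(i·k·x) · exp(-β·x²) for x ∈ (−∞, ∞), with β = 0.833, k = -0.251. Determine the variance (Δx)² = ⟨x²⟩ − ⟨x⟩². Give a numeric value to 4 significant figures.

0.3001

Compute ⟨x⟩ and ⟨x²⟩ separately, then (Δx)² = ⟨x²⟩ − ⟨x⟩².
Gaussian moments: ∫x^(2j)·e^(−2βx²) dx = (2j−1)!!/(4β)^j · √(π/(2β)), odd powers integrate to 0; here √(π/(2β)) = 1.3732.
Normalization: ∫|Ψ|² dx = 1.3732.
⟨x⟩ = 0.0000 and ⟨x²⟩ = 0.30012.
(Δx)² = 0.30012 − (0.0000)² = 0.30012.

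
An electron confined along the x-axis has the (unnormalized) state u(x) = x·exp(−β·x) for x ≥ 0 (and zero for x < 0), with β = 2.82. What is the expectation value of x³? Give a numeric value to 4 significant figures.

0.3344

⟨x³⟩ = ∫ x³·|u|² dx / ∫|u|² dx (integrals over the domain).
Every integrand reduces to terms xʲ·e^(−2βx) on [0, ∞); use ∫₀^∞ xʲ·e^(−2βx) dx = j!/(2β)^(j+1).
State is unnormalized: ∫|u|² dx = 0.011148, and ∫u*·x³·u dx = 0.0037283, so ⟨x³⟩ = 0.0037283 / 0.011148.
⟨x³⟩ = 0.33444.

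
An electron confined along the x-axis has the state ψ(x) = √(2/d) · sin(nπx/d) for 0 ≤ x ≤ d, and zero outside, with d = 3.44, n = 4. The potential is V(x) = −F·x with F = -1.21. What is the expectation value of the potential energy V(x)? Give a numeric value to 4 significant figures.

2.081

⟨V⟩ = ∫ V(x)·|ψ|² dx.
With sin²θ = (1 − cos2θ)/2 on 0 ≤ x ≤ d: ∫sin²(nπx/d) dx = d/2, ∫x·sin²(nπx/d) dx = d²/4, ∫x²·sin²(nπx/d) dx = d³·(1/6 − 1/(4n²π²)); higher powers xᵏ the same way, integrating xᵏ·cos(2nπx/d) by parts.
⟨V⟩ = 2.0812.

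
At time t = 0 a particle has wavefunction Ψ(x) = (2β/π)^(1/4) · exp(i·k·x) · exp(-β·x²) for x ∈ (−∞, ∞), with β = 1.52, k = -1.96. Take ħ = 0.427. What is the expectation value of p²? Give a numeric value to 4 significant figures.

0.9776

p² Ψ = −ħ² d²Ψ/dx²; ⟨p²⟩ = −ħ² ∫ Ψ*·Ψ'' dx.
Gaussian moments: ∫x^(2j)·e^(−2βx²) dx = (2j−1)!!/(4β)^j · √(π/(2β)), odd powers integrate to 0; here √(π/(2β)) = 1.0166. Derivatives: Ψ′ = (ik − 2βx)·Ψ, Ψ″ = ((ik − 2βx)² − 2β)·Ψ; the odd-in-x pieces drop out.
⟨p²⟩ = 0.97758.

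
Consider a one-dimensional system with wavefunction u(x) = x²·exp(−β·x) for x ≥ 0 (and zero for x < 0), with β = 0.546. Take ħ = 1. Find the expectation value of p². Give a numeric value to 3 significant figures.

p² u = −ħ² d²u/dx²; ⟨p²⟩ = −ħ² ∫ u*·u'' dx / ∫|u|² dx.
Differentiate x²·exp(−β·x) with the product rule; every integrand then reduces to terms xʲ·e^(−2βx) on [0, ∞), with ∫₀^∞ xʲ·e^(−2βx) dx = j!/(2β)^(j+1).
State is unnormalized: ∫|u|² dx = 15.456, and ∫u*·(−ħ² u'') dx = 1.5359, so ⟨p²⟩ = 1.5359 / 15.456.
⟨p²⟩ = 0.099372.

0.0994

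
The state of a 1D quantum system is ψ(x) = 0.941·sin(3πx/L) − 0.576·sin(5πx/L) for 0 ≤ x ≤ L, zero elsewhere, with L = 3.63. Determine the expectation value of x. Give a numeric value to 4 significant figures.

1.815

⟨x⟩ = ∫ x·|ψ|² dx / ∫|ψ|² dx (integrals over the domain).
On 0 ≤ x ≤ L (j ≠ l): ∫sin²(jπx/L) dx = L/2, ∫sin(jπx/L)·sin(lπx/L) dx = 0; diagonal moments ∫x·sin²(jπx/L) dx = L²/4, ∫x²·sin²(jπx/L) dx = L³·(1/6 − 1/(4j²π²)); cross terms ∫x·sin(jπx/L)·sin(lπx/L) dx = 0 for j + l even and −4jlL²/(π²(j² − l²)²) for j + l odd, ∫x²·sin(jπx/L)·sin(lπx/L) dx = (−1)^(j+l)·4jlL³/(π²(j² − l²)²); higher powers the same way via product-to-sum and parts.
State is unnormalized: ∫|ψ|² dx = 2.2093, and ∫ψ*·x·ψ dx = 4.0099, so ⟨x⟩ = 4.0099 / 2.2093.
⟨x⟩ = 1.8150.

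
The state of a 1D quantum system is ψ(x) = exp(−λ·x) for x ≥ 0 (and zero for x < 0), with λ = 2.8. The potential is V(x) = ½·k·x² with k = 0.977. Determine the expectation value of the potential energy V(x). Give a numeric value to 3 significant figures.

0.0312

⟨V⟩ = ∫ V(x)·|ψ|² dx / ∫|ψ|² dx.
Every integrand reduces to terms xʲ·e^(−2λx) on [0, ∞); use ∫₀^∞ xʲ·e^(−2λx) dx = j!/(2λ)^(j+1).
State is unnormalized: ∫|ψ|² dx = 0.17857, and ∫ψ*·V(x)·ψ dx = 0.0055633, so ⟨V⟩ = 0.0055633 / 0.17857.
⟨V⟩ = 0.031154.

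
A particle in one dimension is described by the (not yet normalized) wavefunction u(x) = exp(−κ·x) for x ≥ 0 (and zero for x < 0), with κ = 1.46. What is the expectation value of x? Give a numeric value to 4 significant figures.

0.3425

⟨x⟩ = ∫ x·|u|² dx / ∫|u|² dx (integrals over the domain).
Every integrand reduces to terms xʲ·e^(−2κx) on [0, ∞); use ∫₀^∞ xʲ·e^(−2κx) dx = j!/(2κ)^(j+1).
State is unnormalized: ∫|u|² dx = 0.34247, and ∫u*·x·u dx = 0.11728, so ⟨x⟩ = 0.11728 / 0.34247.
⟨x⟩ = 0.34247.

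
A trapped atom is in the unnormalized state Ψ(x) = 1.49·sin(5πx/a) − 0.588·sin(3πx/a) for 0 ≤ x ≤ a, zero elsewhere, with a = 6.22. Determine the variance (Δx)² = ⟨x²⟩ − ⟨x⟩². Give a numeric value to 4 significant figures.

Compute ⟨x⟩ and ⟨x²⟩ separately, then (Δx)² = ⟨x²⟩ − ⟨x⟩².
On 0 ≤ x ≤ a (j ≠ l): ∫sin²(jπx/a) dx = a/2, ∫sin(jπx/a)·sin(lπx/a) dx = 0; diagonal moments ∫x·sin²(jπx/a) dx = a²/4, ∫x²·sin²(jπx/a) dx = a³·(1/6 − 1/(4j²π²)); cross terms ∫x·sin(jπx/a)·sin(lπx/a) dx = 0 for j + l even and −4jla²/(π²(j² − l²)²) for j + l odd, ∫x²·sin(jπx/a)·sin(lπx/a) dx = (−1)^(j+l)·4jla³/(π²(j² − l²)²); higher powers the same way via product-to-sum and parts.
Normalization: ∫|Ψ|² dx = 7.9798.
⟨x⟩ = 3.1100 and ⟨x²⟩ = 11.544.
(Δx)² = 11.544 − (3.1100)² = 1.8720.

1.872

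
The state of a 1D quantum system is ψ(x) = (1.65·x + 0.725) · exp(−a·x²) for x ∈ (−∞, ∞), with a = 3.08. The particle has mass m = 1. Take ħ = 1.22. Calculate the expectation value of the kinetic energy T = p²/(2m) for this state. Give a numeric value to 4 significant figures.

3.649

T = −(ħ²/2m) d²/dx², so ⟨T⟩ = −(ħ²/2m) ∫ ψ*·ψ'' dx / ∫|ψ|² dx; with m = 1.
Expand each integrand as polynomial × e^(−2ax²) and use ∫x^(2j)·e^(−2ax²) dx = (2j−1)!!/(4a)^j · √(π/(2a)), odd powers → 0; here √(π/(2a)) = 0.71414. Differentiate with the product rule, d/dx e^(−ax²) = −2ax·e^(−ax²).
State is unnormalized: ∫|ψ|² dx = 0.53318, and ∫ψ*·(−ħ²/2m · ψ'') dx = 1.9456, so ⟨T⟩ = 1.9456 / 0.53318.
⟨T⟩ = 3.6490.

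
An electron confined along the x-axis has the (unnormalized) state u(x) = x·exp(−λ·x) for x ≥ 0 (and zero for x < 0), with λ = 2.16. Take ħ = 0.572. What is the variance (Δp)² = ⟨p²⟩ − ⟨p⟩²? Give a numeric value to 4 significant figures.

Compute ⟨p⟩ and ⟨p²⟩ separately; (Δp)² = ⟨p²⟩ − ⟨p⟩².
Differentiate x·exp(−λ·x) with the product rule; every integrand then reduces to terms xʲ·e^(−2λx) on [0, ∞), with ∫₀^∞ xʲ·e^(−2λx) dx = j!/(2λ)^(j+1).
Normalization: ∫|u|² dx = 0.024807.
⟨p⟩ = 0.0000 and ⟨p²⟩ = 1.5265.
(Δp)² = 1.5265 − (0.0000)² = 1.5265.

1.527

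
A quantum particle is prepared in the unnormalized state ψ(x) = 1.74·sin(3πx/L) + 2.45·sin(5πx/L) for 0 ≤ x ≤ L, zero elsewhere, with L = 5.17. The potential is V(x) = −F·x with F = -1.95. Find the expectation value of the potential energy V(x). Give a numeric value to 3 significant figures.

⟨V⟩ = ∫ V(x)·|ψ|² dx / ∫|ψ|² dx.
On 0 ≤ x ≤ L (j ≠ l): ∫sin²(jπx/L) dx = L/2, ∫sin(jπx/L)·sin(lπx/L) dx = 0; diagonal moments ∫x·sin²(jπx/L) dx = L²/4, ∫x²·sin²(jπx/L) dx = L³·(1/6 − 1/(4j²π²)); cross terms ∫x·sin(jπx/L)·sin(lπx/L) dx = 0 for j + l even and −4jlL²/(π²(j² − l²)²) for j + l odd, ∫x²·sin(jπx/L)·sin(lπx/L) dx = (−1)^(j+l)·4jlL³/(π²(j² − l²)²); higher powers the same way via product-to-sum and parts.
State is unnormalized: ∫|ψ|² dx = 23.343, and ∫ψ*·V(x)·ψ dx = 117.67, so ⟨V⟩ = 117.67 / 23.343.
⟨V⟩ = 5.0408.

5.04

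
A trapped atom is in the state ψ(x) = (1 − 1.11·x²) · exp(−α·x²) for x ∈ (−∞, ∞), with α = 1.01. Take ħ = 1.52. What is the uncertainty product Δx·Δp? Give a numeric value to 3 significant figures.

1.13

Δx = √(⟨x²⟩−⟨x⟩²), Δp = √(⟨p²⟩−⟨p⟩²).
Expand each integrand as polynomial × e^(−2αx²) and use ∫x^(2j)·e^(−2αx²) dx = (2j−1)!!/(4α)^j · √(π/(2α)), odd powers → 0; here √(π/(2α)) = 1.2471. Differentiate with the product rule, d/dx e^(−αx²) = −2αx·e^(−αx²).
Normalization: ∫|ψ|² dx = 0.84424.
⟨x⟩ = 0.0000, ⟨x²⟩ = 0.17690 ⇒ Δx = 0.42060.
⟨p⟩ = 0.0000, ⟨p²⟩ = 7.1627 ⇒ Δp = 2.6763.
Δx·Δp = 1.1257.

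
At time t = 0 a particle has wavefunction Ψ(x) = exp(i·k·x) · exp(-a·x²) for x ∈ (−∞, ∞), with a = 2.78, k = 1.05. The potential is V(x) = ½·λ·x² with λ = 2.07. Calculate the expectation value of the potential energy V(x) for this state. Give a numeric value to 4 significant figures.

0.09308

⟨V⟩ = ∫ V(x)·|Ψ|² dx / ∫|Ψ|² dx.
Gaussian moments: ∫x^(2j)·e^(−2ax²) dx = (2j−1)!!/(4a)^j · √(π/(2a)), odd powers integrate to 0; here √(π/(2a)) = 0.75169.
State is unnormalized: ∫|Ψ|² dx = 0.75169, and ∫Ψ*·V(x)·Ψ dx = 0.069964, so ⟨V⟩ = 0.069964 / 0.75169.
⟨V⟩ = 0.093076.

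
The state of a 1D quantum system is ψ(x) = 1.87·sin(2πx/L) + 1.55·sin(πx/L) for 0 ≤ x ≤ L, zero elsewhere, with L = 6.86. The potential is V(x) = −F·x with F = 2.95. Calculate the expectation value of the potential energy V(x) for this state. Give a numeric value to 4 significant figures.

-6.537

⟨V⟩ = ∫ V(x)·|ψ|² dx / ∫|ψ|² dx.
On 0 ≤ x ≤ L (j ≠ l): ∫sin²(jπx/L) dx = L/2, ∫sin(jπx/L)·sin(lπx/L) dx = 0; diagonal moments ∫x·sin²(jπx/L) dx = L²/4, ∫x²·sin²(jπx/L) dx = L³·(1/6 − 1/(4j²π²)); cross terms ∫x·sin(jπx/L)·sin(lπx/L) dx = 0 for j + l even and −4jlL²/(π²(j² − l²)²) for j + l odd, ∫x²·sin(jπx/L)·sin(lπx/L) dx = (−1)^(j+l)·4jlL³/(π²(j² − l²)²); higher powers the same way via product-to-sum and parts.
State is unnormalized: ∫|ψ|² dx = 20.235, and ∫ψ*·V(x)·ψ dx = -132.27, so ⟨V⟩ = -132.27 / 20.235.
⟨V⟩ = -6.5366.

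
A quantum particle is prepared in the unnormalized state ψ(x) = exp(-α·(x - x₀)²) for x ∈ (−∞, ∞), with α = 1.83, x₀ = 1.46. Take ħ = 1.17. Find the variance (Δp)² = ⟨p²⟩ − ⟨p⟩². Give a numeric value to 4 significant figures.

Compute ⟨p⟩ and ⟨p²⟩ separately; (Δp)² = ⟨p²⟩ − ⟨p⟩².
Gaussian moments (u = x − x₀): ∫u^(2j)·e^(−2αu²) du = (2j−1)!!/(4α)^j · √(π/(2α)), odd powers integrate to 0; here √(π/(2α)) = 0.92648. Derivatives: d/dx e^(−αu²) = −2αu·e^(−αu²), d²/dx² e^(−αu²) = (4α²u² − 2α)·e^(−αu²).
Normalization: ∫|ψ|² dx = 0.92648.
⟨p⟩ = 0.0000 and ⟨p²⟩ = 2.5051.
(Δp)² = 2.5051 − (0.0000)² = 2.5051.

2.505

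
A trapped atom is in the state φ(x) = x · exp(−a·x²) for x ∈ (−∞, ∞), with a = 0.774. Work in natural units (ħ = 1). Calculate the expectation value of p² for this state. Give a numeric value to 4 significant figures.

p² φ = −ħ² d²φ/dx²; ⟨p²⟩ = −ħ² ∫ φ*·φ'' dx / ∫|φ|² dx.
Expand each integrand as polynomial × e^(−2ax²) and use ∫x^(2j)·e^(−2ax²) dx = (2j−1)!!/(4a)^j · √(π/(2a)), odd powers → 0; here √(π/(2a)) = 1.4246. Differentiate with the product rule, d/dx e^(−ax²) = −2ax·e^(−ax²).
State is unnormalized: ∫|φ|² dx = 0.46014, and ∫φ*·(−ħ² φ'') dx = 1.0684, so ⟨p²⟩ = 1.0684 / 0.46014.
⟨p²⟩ = 2.3220.

2.322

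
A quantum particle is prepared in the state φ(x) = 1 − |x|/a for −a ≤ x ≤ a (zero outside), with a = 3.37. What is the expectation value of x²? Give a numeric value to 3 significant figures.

⟨x²⟩ = ∫ x²·|φ|² dx / ∫|φ|² dx (integrals over the domain).
φ is even, so ∫ over [−a, a] = 2∫₀ᵃ with φ = 1 − x/a there: ∫₀ᵃ (1 − x/a)² dx = a/3, ∫₀ᵃ x²(1 − x/a)² dx = a³/30, ∫₀ᵃ x⁴(1 − x/a)² dx = a⁵/105.
State is unnormalized: ∫|φ|² dx = 2.2467, and ∫φ*·x²·φ dx = 2.5515, so ⟨x²⟩ = 2.5515 / 2.2467.
⟨x²⟩ = 1.1357.

1.14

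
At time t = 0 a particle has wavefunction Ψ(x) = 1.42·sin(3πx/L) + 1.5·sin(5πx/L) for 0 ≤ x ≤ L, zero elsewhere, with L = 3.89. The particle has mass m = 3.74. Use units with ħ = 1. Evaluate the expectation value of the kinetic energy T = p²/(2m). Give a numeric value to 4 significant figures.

1.521

T = −(ħ²/2m) d²/dx², so ⟨T⟩ = −(ħ²/2m) ∫ Ψ*·Ψ'' dx / ∫|Ψ|² dx; with m = 3.74.
d²/dx² sin(jπx/L) = −(jπ/L)²·sin(jπx/L); on 0 ≤ x ≤ L, ∫sin²(jπx/L) dx = L/2 and ∫sin(jπx/L)·sin(lπx/L) dx = 0 for j ≠ l, so only diagonal terms survive in ∫|Ψ|² and ∫Ψ·Ψ″; ∫Ψ·Ψ′ dx = [Ψ²/2] between the walls = 0.
State is unnormalized: ∫|Ψ|² dx = 8.2981, and ∫Ψ*·(−ħ²/2m · Ψ'') dx = 12.618, so ⟨T⟩ = 12.618 / 8.2981.
⟨T⟩ = 1.5205.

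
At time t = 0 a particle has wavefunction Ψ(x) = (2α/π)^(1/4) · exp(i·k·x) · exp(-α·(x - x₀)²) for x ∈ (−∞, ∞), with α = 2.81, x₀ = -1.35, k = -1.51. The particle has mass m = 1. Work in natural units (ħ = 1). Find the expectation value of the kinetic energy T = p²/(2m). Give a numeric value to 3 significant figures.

2.55

T = −(ħ²/2m) d²/dx², so ⟨T⟩ = −(ħ²/2m) ∫ Ψ*·Ψ'' dx; with m = 1.
Gaussian moments (u = x − x₀): ∫u^(2j)·e^(−2αu²) du = (2j−1)!!/(4α)^j · √(π/(2α)), odd powers integrate to 0; here √(π/(2α)) = 0.74766. Derivatives: Ψ′ = (ik − 2αu)·Ψ, Ψ″ = ((ik − 2αu)² − 2α)·Ψ; the odd-in-u pieces drop out.
⟨T⟩ = 2.5451.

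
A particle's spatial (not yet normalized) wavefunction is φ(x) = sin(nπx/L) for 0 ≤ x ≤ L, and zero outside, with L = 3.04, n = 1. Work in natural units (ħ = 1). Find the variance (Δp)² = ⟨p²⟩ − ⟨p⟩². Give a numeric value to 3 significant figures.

1.07

Compute ⟨p⟩ and ⟨p²⟩ separately; (Δp)² = ⟨p²⟩ − ⟨p⟩².
d/dx sin(nπx/L) = (nπ/L)·cos(nπx/L) and d²/dx² sin(nπx/L) = −(nπ/L)²·sin(nπx/L); on 0 ≤ x ≤ L, ∫sin²(nπx/L) dx = L/2 and ∫sin(nπx/L)·cos(nπx/L) dx = 0.
Normalization: ∫|φ|² dx = 1.5200.
⟨p⟩ = 0.0000 and ⟨p²⟩ = 1.0680.
(Δp)² = 1.0680 − (0.0000)² = 1.0680.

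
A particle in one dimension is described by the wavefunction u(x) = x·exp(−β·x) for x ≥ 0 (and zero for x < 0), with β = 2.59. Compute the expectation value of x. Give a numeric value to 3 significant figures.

0.579

⟨x⟩ = ∫ x·|u|² dx / ∫|u|² dx (integrals over the domain).
Every integrand reduces to terms xʲ·e^(−2βx) on [0, ∞); use ∫₀^∞ xʲ·e^(−2βx) dx = j!/(2β)^(j+1).
State is unnormalized: ∫|u|² dx = 0.014389, and ∫u*·x·u dx = 0.0083336, so ⟨x⟩ = 0.0083336 / 0.014389.
⟨x⟩ = 0.57915.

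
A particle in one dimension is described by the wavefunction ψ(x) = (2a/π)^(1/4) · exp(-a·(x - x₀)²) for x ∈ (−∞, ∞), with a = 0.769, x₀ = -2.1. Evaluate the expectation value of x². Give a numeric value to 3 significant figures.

4.74

⟨x²⟩ = ∫ x²·|ψ|² dx (integrals over the domain).
Gaussian moments (u = x − x₀): ∫u^(2j)·e^(−2au²) du = (2j−1)!!/(4a)^j · √(π/(2a)), odd powers integrate to 0; here √(π/(2a)) = 1.4292.
⟨x²⟩ = 4.7351.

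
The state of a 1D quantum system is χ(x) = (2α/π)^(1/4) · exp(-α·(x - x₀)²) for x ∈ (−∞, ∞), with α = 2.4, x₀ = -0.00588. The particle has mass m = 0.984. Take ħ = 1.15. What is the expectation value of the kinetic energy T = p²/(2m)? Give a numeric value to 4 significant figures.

1.613

T = −(ħ²/2m) d²/dx², so ⟨T⟩ = −(ħ²/2m) ∫ χ*·χ'' dx; with m = 0.984.
Gaussian moments (u = x − x₀): ∫u^(2j)·e^(−2αu²) du = (2j−1)!!/(4α)^j · √(π/(2α)), odd powers integrate to 0; here √(π/(2α)) = 0.80901. Derivatives: d/dx e^(−αu²) = −2αu·e^(−αu²), d²/dx² e^(−αu²) = (4α²u² − 2α)·e^(−αu²).
⟨T⟩ = 1.6128.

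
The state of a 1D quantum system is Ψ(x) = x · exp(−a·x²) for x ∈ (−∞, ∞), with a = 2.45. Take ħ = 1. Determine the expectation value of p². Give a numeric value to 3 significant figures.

7.35

p² Ψ = −ħ² d²Ψ/dx²; ⟨p²⟩ = −ħ² ∫ Ψ*·Ψ'' dx / ∫|Ψ|² dx.
Expand each integrand as polynomial × e^(−2ax²) and use ∫x^(2j)·e^(−2ax²) dx = (2j−1)!!/(4a)^j · √(π/(2a)), odd powers → 0; here √(π/(2a)) = 0.80071. Differentiate with the product rule, d/dx e^(−ax²) = −2ax·e^(−ax²).
State is unnormalized: ∫|Ψ|² dx = 0.081705, and ∫Ψ*·(−ħ² Ψ'') dx = 0.60053, so ⟨p²⟩ = 0.60053 / 0.081705.
⟨p²⟩ = 7.3500.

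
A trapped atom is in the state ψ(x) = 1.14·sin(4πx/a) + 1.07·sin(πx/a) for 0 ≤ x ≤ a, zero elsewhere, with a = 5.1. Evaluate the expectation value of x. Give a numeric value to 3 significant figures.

⟨x⟩ = ∫ x·|ψ|² dx / ∫|ψ|² dx (integrals over the domain).
On 0 ≤ x ≤ a (j ≠ l): ∫sin²(jπx/a) dx = a/2, ∫sin(jπx/a)·sin(lπx/a) dx = 0; diagonal moments ∫x·sin²(jπx/a) dx = a²/4, ∫x²·sin²(jπx/a) dx = a³·(1/6 − 1/(4j²π²)); cross terms ∫x·sin(jπx/a)·sin(lπx/a) dx = 0 for j + l even and −4jla²/(π²(j² − l²)²) for j + l odd, ∫x²·sin(jπx/a)·sin(lπx/a) dx = (−1)^(j+l)·4jla³/(π²(j² − l²)²); higher powers the same way via product-to-sum and parts.
State is unnormalized: ∫|ψ|² dx = 6.2335, and ∫ψ*·x·ψ dx = 15.438, so ⟨x⟩ = 15.438 / 6.2335.
⟨x⟩ = 2.4767.

2.48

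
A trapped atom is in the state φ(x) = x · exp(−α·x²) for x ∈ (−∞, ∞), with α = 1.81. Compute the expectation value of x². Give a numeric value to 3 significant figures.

0.414

⟨x²⟩ = ∫ x²·|φ|² dx / ∫|φ|² dx (integrals over the domain).
Expand each integrand as polynomial × e^(−2αx²) and use ∫x^(2j)·e^(−2αx²) dx = (2j−1)!!/(4α)^j · √(π/(2α)), odd powers → 0; here √(π/(2α)) = 0.93158.
State is unnormalized: ∫|φ|² dx = 0.12867, and ∫φ*·x²·φ dx = 0.053317, so ⟨x²⟩ = 0.053317 / 0.12867.
⟨x²⟩ = 0.41436.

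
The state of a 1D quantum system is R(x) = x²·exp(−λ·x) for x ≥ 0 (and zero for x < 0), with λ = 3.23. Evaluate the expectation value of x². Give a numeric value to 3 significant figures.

⟨x²⟩ = ∫ x²·|R|² dx / ∫|R|² dx (integrals over the domain).
Every integrand reduces to terms xʲ·e^(−2λx) on [0, ∞); use ∫₀^∞ xʲ·e^(−2λx) dx = j!/(2λ)^(j+1).
State is unnormalized: ∫|R|² dx = 0.0021333, and ∫R*·x²·R dx = 0.0015336, so ⟨x²⟩ = 0.0015336 / 0.0021333.
⟨x²⟩ = 0.71888.

0.719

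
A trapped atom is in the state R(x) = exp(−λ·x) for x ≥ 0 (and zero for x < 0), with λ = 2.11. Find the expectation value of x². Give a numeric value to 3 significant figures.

0.112

⟨x²⟩ = ∫ x²·|R|² dx / ∫|R|² dx (integrals over the domain).
Every integrand reduces to terms xʲ·e^(−2λx) on [0, ∞); use ∫₀^∞ xʲ·e^(−2λx) dx = j!/(2λ)^(j+1).
State is unnormalized: ∫|R|² dx = 0.23697, and ∫R*·x²·R dx = 0.026613, so ⟨x²⟩ = 0.026613 / 0.23697.
⟨x²⟩ = 0.11231.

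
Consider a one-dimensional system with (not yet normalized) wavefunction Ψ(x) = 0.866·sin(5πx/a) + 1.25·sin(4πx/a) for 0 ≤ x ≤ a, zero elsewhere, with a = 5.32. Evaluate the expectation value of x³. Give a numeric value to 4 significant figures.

⟨x³⟩ = ∫ x³·|Ψ|² dx / ∫|Ψ|² dx (integrals over the domain).
On 0 ≤ x ≤ a (j ≠ l): ∫sin²(jπx/a) dx = a/2, ∫sin(jπx/a)·sin(lπx/a) dx = 0; diagonal moments ∫x·sin²(jπx/a) dx = a²/4, ∫x²·sin²(jπx/a) dx = a³·(1/6 − 1/(4j²π²)); cross terms ∫x·sin(jπx/a)·sin(lπx/a) dx = 0 for j + l even and −4jla²/(π²(j² − l²)²) for j + l odd, ∫x²·sin(jπx/a)·sin(lπx/a) dx = (−1)^(j+l)·4jla³/(π²(j² − l²)²); higher powers the same way via product-to-sum and parts.
State is unnormalized: ∫|Ψ|² dx = 6.1511, and ∫Ψ*·x³·Ψ dx = 74.145, so ⟨x³⟩ = 74.145 / 6.1511.
⟨x³⟩ = 12.054.

12.05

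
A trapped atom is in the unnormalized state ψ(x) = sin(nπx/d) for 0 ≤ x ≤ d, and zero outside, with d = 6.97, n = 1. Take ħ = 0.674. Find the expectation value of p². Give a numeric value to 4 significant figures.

p² ψ = −ħ² d²ψ/dx²; ⟨p²⟩ = −ħ² ∫ ψ*·ψ'' dx / ∫|ψ|² dx.
d/dx sin(nπx/d) = (nπ/d)·cos(nπx/d) and d²/dx² sin(nπx/d) = −(nπ/d)²·sin(nπx/d); on 0 ≤ x ≤ d, ∫sin²(nπx/d) dx = d/2 and ∫sin(nπx/d)·cos(nπx/d) dx = 0.
State is unnormalized: ∫|ψ|² dx = 3.4850, and ∫ψ*·(−ħ² ψ'') dx = 0.32163, so ⟨p²⟩ = 0.32163 / 3.4850.
⟨p²⟩ = 0.092290.

0.09229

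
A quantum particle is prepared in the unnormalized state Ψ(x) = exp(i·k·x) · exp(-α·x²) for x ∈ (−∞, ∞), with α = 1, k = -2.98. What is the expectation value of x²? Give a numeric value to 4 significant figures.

0.2500

⟨x²⟩ = ∫ x²·|Ψ|² dx / ∫|Ψ|² dx (integrals over the domain).
Gaussian moments: ∫x^(2j)·e^(−2αx²) dx = (2j−1)!!/(4α)^j · √(π/(2α)), odd powers integrate to 0; here √(π/(2α)) = 1.2533.
State is unnormalized: ∫|Ψ|² dx = 1.2533, and ∫Ψ*·x²·Ψ dx = 0.31333, so ⟨x²⟩ = 0.31333 / 1.2533.
⟨x²⟩ = 0.25000.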